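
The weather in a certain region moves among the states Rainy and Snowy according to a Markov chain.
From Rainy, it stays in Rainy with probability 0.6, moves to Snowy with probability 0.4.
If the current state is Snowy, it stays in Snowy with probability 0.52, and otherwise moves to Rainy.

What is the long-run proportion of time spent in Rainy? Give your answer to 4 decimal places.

0.5455

Let the stationary distribution be π with π = πP and π_1 + π_2 = 1.
π_1 = 0.6·π_1 + 0.48·π_2
Solving with the normalization constraint gives π = (0.5455, 0.4545).
So the stationary probability of Rainy is 0.5455.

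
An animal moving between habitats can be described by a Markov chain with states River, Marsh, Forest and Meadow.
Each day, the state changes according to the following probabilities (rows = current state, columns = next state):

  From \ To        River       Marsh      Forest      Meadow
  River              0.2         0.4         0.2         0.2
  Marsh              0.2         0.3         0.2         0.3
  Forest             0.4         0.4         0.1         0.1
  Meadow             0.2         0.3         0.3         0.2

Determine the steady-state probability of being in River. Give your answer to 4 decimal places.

0.2403

Let the stationary distribution be π with π = πP and π_1 + π_2 + π_3 + π_4 = 1.
π_1 = 0.2·π_1 + 0.2·π_2 + 0.4·π_3 + 0.2·π_4
π_2 = 0.4·π_1 + 0.3·π_2 + 0.4·π_3 + 0.3·π_4
π_3 = 0.2·π_1 + 0.2·π_2 + 0.1·π_3 + 0.3·π_4
Solving with the normalization constraint gives π = (0.2403, 0.3442, 0.2013, 0.2143).
So the stationary probability of River is 0.2403.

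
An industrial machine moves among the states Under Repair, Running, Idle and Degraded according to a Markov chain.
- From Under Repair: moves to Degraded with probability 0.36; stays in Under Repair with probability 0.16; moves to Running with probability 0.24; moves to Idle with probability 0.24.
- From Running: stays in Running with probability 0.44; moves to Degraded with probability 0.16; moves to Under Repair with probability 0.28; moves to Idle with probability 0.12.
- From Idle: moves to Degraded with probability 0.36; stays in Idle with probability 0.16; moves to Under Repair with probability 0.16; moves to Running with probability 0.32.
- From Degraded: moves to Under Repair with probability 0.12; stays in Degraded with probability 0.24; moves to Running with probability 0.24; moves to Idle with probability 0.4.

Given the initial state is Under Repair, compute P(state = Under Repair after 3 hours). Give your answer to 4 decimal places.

0.1861

Propagate the distribution vector 3 hours from Under Repair.
After 0 hours: (1.0000, 0.0000, 0.0000, 0.0000)
After 1 hour: (0.1600, 0.2400, 0.2400, 0.3600)
After 2 hours: (0.1744, 0.3072, 0.2496, 0.2688)
After 3 hours: (0.1861, 0.3214, 0.2262, 0.2663)
P(in Under Repair after 3 hours) = 0.1861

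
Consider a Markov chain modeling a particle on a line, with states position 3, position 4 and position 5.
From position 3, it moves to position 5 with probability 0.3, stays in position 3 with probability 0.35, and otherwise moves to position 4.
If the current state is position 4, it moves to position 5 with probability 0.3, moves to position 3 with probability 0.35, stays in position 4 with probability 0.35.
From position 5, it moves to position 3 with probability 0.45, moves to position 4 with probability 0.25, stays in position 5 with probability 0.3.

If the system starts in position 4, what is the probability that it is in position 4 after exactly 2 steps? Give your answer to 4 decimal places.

Sum over the intermediate state after 1 step:
P = P(position 4→position 3)·P(position 3→position 4) + P(position 4→position 4)·P(position 4→position 4) + P(position 4→position 5)·P(position 5→position 4)
  = 0.35×0.35 + 0.35×0.35 + 0.3×0.25
  = 0.1225 + 0.1225 + 0.0750 = 0.3200

0.3200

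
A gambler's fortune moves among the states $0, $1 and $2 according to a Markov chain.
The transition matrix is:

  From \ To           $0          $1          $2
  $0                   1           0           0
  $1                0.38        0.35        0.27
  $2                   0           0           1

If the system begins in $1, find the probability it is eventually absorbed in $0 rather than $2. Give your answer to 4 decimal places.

0.5846

Let h(s) be the probability of absorption at $0 starting from transient state s. Then h($0) = 1 and h($2) = 0. By first-step analysis:
h($1) = 0.38·1 + 0.35·h($1) + 0.27·0
Solving: h($1) = 0.5846.
Starting from $1, the probability is 0.5846.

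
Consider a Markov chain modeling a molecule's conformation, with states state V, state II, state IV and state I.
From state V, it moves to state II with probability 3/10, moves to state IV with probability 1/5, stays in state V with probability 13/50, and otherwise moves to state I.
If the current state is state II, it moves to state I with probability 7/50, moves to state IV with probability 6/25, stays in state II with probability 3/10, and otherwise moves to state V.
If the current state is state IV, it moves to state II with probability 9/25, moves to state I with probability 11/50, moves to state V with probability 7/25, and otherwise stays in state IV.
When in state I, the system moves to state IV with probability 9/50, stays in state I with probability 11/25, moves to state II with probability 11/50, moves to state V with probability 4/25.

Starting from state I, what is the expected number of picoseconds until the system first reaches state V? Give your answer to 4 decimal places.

Let t(s) be the expected number of picoseconds to first reach state V from state s, with t(state V) = 0. Conditioning on the first picosecond:
t(state II) = 1 + 0.3·t(state II) + 0.24·t(state IV) + 0.14·t(state I)
t(state IV) = 1 + 0.36·t(state II) + 0.14·t(state IV) + 0.22·t(state I)
t(state I) = 1 + 0.22·t(state II) + 0.18·t(state IV) + 0.44·t(state I)
Solving: t(state II) = 3.6233, t(state IV) = 3.8141, t(state I) = 4.4351.
Expected picoseconds from state I to state V: 4.4351.

4.4351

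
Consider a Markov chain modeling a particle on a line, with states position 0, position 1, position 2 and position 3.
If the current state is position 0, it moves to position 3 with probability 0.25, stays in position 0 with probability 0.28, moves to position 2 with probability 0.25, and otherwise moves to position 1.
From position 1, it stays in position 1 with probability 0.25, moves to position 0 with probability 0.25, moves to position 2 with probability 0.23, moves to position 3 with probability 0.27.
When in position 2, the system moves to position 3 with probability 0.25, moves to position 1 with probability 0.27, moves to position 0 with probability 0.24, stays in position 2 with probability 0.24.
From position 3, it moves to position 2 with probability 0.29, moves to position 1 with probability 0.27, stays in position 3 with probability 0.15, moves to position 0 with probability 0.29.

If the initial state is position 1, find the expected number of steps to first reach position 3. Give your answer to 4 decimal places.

3.8440

Let t(s) be the expected number of steps to first reach position 3 from state s, with t(position 3) = 0. Conditioning on the first step:
t(position 0) = 1 + 0.28·t(position 0) + 0.22·t(position 1) + 0.25·t(position 2)
t(position 1) = 1 + 0.25·t(position 0) + 0.25·t(position 1) + 0.23·t(position 2)
t(position 2) = 1 + 0.24·t(position 0) + 0.27·t(position 1) + 0.24·t(position 2)
Solving: t(position 0) = 3.9249, t(position 1) = 3.8440, t(position 2) = 3.9209.
Expected steps from position 1 to position 3: 3.8440.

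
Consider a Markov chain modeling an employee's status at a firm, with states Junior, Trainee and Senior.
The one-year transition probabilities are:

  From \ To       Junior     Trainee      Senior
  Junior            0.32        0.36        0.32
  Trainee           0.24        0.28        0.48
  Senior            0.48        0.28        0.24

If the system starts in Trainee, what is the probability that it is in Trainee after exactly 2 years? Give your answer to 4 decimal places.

0.2992

Sum over the intermediate state after 1 year:
P = P(Trainee→Junior)·P(Junior→Trainee) + P(Trainee→Trainee)·P(Trainee→Trainee) + P(Trainee→Senior)·P(Senior→Trainee)
  = 0.24×0.36 + 0.28×0.28 + 0.48×0.28
  = 0.0864 + 0.0784 + 0.1344 = 0.2992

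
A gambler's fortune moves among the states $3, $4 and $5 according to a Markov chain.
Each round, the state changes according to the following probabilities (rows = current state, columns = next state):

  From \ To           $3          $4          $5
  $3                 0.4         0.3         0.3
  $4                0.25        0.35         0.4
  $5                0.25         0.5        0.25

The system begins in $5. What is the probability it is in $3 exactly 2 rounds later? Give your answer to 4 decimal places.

Sum over the intermediate state after 1 round:
P = P($5→$3)·P($3→$3) + P($5→$4)·P($4→$3) + P($5→$5)·P($5→$3)
  = 0.25×0.4 + 0.5×0.25 + 0.25×0.25
  = 0.1000 + 0.1250 + 0.0625 = 0.2875

0.2875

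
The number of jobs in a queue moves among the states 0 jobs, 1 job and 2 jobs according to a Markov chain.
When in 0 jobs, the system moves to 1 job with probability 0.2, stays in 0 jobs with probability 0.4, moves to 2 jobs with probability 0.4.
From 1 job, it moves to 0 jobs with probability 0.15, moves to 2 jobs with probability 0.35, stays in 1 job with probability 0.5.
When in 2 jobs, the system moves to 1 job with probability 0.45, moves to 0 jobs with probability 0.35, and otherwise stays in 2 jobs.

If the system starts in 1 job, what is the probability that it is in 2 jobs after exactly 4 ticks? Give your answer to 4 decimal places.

0.3162

Propagate the distribution vector 4 ticks from 1 job.
After 0 ticks: (0.0000, 1.0000, 0.0000)
After 1 tick: (0.1500, 0.5000, 0.3500)
After 2 ticks: (0.2575, 0.4375, 0.3050)
After 3 ticks: (0.2754, 0.4075, 0.3171)
After 4 ticks: (0.2823, 0.4015, 0.3162)
P(in 2 jobs after 4 ticks) = 0.3162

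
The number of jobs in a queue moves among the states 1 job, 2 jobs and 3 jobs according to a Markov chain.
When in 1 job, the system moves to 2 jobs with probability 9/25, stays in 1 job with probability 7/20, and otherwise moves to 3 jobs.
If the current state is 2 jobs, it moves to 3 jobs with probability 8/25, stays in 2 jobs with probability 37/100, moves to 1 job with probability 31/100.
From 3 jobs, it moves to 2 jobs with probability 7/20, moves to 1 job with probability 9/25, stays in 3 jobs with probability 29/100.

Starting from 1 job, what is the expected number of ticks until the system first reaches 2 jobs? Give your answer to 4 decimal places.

2.8003

Let t(s) be the expected number of ticks to first reach 2 jobs from state s, with t(2 jobs) = 0. Conditioning on the first tick:
t(1 job) = 1 + 0.35·t(1 job) + 0.29·t(3 jobs)
t(3 jobs) = 1 + 0.36·t(1 job) + 0.29·t(3 jobs)
Solving: t(1 job) = 2.8003, t(3 jobs) = 2.8283.
Expected ticks from 1 job to 2 jobs: 2.8003.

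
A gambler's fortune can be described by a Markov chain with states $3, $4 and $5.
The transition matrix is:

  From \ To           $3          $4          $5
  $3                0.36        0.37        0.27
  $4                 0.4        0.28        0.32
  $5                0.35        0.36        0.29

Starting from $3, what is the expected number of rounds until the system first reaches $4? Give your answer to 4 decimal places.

2.7230

Let t(s) be the expected number of rounds to first reach $4 from state s, with t($4) = 0. Conditioning on the first round:
t($3) = 1 + 0.36·t($3) + 0.27·t($5)
t($5) = 1 + 0.35·t($3) + 0.29·t($5)
Solving: t($3) = 2.7230, t($5) = 2.7508.
Expected rounds from $3 to $4: 2.7230.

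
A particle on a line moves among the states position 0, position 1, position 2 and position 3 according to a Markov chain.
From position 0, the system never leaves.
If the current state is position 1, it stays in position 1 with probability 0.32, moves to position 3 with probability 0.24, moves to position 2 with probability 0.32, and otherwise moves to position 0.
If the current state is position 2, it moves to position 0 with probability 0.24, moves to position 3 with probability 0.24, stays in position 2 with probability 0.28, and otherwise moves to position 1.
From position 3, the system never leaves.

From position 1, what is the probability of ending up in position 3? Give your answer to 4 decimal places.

0.6047

Let h(s) be the probability of absorption at position 3 starting from transient state s. Then h(position 3) = 1 and h(position 0) = 0. By first-step analysis:
h(position 1) = 0.12·0 + 0.32·h(position 1) + 0.32·h(position 2) + 0.24·1
h(position 2) = 0.24·0 + 0.24·h(position 1) + 0.28·h(position 2) + 0.24·1
Solving: h(position 1) = 0.6047, h(position 2) = 0.5349.
Starting from position 1, the probability is 0.6047.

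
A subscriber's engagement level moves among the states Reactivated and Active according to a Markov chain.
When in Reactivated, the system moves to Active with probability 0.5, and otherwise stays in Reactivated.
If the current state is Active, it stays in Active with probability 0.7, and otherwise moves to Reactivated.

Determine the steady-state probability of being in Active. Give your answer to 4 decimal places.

0.6250

Let the stationary distribution be π with π = πP and π_1 + π_2 = 1.
π_1 = 0.5·π_1 + 0.3·π_2
Solving with the normalization constraint gives π = (0.3750, 0.6250).
So the stationary probability of Active is 0.6250.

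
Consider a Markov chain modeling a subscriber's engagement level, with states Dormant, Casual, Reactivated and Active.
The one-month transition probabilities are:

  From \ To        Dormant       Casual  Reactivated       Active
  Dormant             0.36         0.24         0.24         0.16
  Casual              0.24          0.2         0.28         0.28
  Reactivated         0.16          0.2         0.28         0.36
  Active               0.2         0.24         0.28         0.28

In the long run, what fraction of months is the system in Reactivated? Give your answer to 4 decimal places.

0.2706

Let the stationary distribution be π with π = πP and π_1 + π_2 + π_3 + π_4 = 1.
π_1 = 0.36·π_1 + 0.24·π_2 + 0.16·π_3 + 0.2·π_4
π_2 = 0.24·π_1 + 0.2·π_2 + 0.2·π_3 + 0.24·π_4
π_3 = 0.24·π_1 + 0.28·π_2 + 0.28·π_3 + 0.28·π_4
Solving with the normalization constraint gives π = (0.2357, 0.2204, 0.2706, 0.2734).
So the stationary probability of Reactivated is 0.2706.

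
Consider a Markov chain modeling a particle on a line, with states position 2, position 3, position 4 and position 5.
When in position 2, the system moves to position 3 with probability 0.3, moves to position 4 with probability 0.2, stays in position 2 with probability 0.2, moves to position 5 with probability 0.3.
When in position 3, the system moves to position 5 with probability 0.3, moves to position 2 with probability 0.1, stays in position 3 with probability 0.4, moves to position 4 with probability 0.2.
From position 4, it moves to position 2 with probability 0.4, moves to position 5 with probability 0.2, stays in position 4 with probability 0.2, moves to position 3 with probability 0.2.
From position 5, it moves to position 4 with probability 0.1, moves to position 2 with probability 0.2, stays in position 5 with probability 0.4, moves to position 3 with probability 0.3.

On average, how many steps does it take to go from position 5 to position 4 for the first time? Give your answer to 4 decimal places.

6.6667

Let t(s) be the expected number of steps to first reach position 4 from state s, with t(position 4) = 0. Conditioning on the first step:
t(position 2) = 1 + 0.2·t(position 2) + 0.3·t(position 3) + 0.3·t(position 5)
t(position 3) = 1 + 0.1·t(position 2) + 0.4·t(position 3) + 0.3·t(position 5)
t(position 5) = 1 + 0.2·t(position 2) + 0.3·t(position 3) + 0.4·t(position 5)
Solving: t(position 2) = 6.0000, t(position 3) = 6.0000, t(position 5) = 6.6667.
Expected steps from position 5 to position 4: 6.6667.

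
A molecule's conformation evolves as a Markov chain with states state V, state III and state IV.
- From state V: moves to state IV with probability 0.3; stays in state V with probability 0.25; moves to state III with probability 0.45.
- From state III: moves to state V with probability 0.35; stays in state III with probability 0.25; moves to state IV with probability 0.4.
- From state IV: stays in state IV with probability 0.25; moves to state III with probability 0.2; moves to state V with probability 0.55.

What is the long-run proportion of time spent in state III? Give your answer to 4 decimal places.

Let the stationary distribution be π with π = πP and π_1 + π_2 + π_3 = 1.
π_1 = 0.25·π_1 + 0.35·π_2 + 0.55·π_3
π_2 = 0.45·π_1 + 0.25·π_2 + 0.2·π_3
Solving with the normalization constraint gives π = (0.3755, 0.3093, 0.3152).
So the stationary probability of state III is 0.3093.

0.3093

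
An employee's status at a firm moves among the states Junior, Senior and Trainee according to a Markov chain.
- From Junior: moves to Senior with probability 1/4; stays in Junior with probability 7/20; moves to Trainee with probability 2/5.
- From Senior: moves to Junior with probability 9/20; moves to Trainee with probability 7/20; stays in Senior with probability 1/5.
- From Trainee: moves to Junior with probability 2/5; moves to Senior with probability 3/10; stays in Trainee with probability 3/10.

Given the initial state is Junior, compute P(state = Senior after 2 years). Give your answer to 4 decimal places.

0.2575

Sum over the intermediate state after 1 year:
P = P(Junior→Junior)·P(Junior→Senior) + P(Junior→Senior)·P(Senior→Senior) + P(Junior→Trainee)·P(Trainee→Senior)
  = 0.35×0.25 + 0.25×0.2 + 0.4×0.3
  = 0.0875 + 0.0500 + 0.1200 = 0.2575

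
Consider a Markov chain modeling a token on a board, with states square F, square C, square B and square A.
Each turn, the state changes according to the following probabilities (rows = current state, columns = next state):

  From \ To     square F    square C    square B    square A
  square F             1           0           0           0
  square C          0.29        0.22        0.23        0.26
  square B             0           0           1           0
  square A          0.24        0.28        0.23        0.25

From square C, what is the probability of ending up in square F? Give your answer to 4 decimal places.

Let h(s) be the probability of absorption at square F starting from transient state s. Then h(square F) = 1 and h(square B) = 0. By first-step analysis:
h(square C) = 0.29·1 + 0.22·h(square C) + 0.23·0 + 0.26·h(square A)
h(square A) = 0.24·1 + 0.28·h(square C) + 0.23·0 + 0.25·h(square A)
Solving: h(square C) = 0.5465, h(square A) = 0.5240.
Starting from square C, the probability is 0.5465.

0.5465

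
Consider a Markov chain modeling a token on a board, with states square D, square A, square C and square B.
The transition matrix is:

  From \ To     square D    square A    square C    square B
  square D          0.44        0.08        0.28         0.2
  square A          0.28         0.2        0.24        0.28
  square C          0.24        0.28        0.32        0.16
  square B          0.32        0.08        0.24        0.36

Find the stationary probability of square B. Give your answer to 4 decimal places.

0.2396

Let the stationary distribution be π with π = πP and π_1 + π_2 + π_3 + π_4 = 1.
π_1 = 0.44·π_1 + 0.28·π_2 + 0.24·π_3 + 0.32·π_4
π_2 = 0.08·π_1 + 0.2·π_2 + 0.28·π_3 + 0.08·π_4
π_3 = 0.28·π_1 + 0.24·π_2 + 0.32·π_3 + 0.24·π_4
Solving with the normalization constraint gives π = (0.3316, 0.1535, 0.2753, 0.2396).
So the stationary probability of square B is 0.2396.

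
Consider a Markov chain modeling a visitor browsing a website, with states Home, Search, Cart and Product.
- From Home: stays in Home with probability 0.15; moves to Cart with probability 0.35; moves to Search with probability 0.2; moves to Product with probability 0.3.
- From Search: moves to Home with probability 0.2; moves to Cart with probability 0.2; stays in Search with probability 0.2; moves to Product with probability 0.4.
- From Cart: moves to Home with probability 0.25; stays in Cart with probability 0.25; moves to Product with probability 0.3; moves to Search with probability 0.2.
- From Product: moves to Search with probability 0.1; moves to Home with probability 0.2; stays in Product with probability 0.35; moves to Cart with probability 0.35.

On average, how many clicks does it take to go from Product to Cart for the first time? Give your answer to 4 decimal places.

3.0288

Let t(s) be the expected number of clicks to first reach Cart from state s, with t(Cart) = 0. Conditioning on the first click:
t(Home) = 1 + 0.15·t(Home) + 0.2·t(Search) + 0.3·t(Product)
t(Search) = 1 + 0.2·t(Home) + 0.2·t(Search) + 0.4·t(Product)
t(Product) = 1 + 0.2·t(Home) + 0.1·t(Search) + 0.35·t(Product)
Solving: t(Home) = 3.0769, t(Search) = 3.5337, t(Product) = 3.0288.
Expected clicks from Product to Cart: 3.0288.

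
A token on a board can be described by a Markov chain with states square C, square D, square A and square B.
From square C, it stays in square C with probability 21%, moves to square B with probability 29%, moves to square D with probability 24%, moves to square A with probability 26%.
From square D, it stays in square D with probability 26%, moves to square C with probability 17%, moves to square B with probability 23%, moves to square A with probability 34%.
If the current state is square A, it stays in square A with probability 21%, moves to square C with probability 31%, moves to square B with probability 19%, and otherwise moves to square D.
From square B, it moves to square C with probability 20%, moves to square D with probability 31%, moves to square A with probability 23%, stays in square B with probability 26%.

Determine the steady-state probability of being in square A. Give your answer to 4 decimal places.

Let the stationary distribution be π with π = πP and π_1 + π_2 + π_3 + π_4 = 1.
π_1 = 0.21·π_1 + 0.17·π_2 + 0.31·π_3 + 0.2·π_4
π_2 = 0.24·π_1 + 0.26·π_2 + 0.29·π_3 + 0.31·π_4
π_3 = 0.26·π_1 + 0.34·π_2 + 0.21·π_3 + 0.23·π_4
Solving with the normalization constraint gives π = (0.2228, 0.2754, 0.2617, 0.2401).
So the stationary probability of square A is 0.2617.

0.2617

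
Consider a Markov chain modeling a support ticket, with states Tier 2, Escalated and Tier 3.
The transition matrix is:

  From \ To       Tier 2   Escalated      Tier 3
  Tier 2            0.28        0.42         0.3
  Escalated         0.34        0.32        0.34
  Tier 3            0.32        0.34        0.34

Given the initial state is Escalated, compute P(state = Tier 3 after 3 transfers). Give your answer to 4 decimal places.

0.3275

Propagate the distribution vector 3 transfers from Escalated.
After 0 transfers: (0.0000, 1.0000, 0.0000)
After 1 transfer: (0.3400, 0.3200, 0.3400)
After 2 transfers: (0.3128, 0.3608, 0.3264)
After 3 transfers: (0.3147, 0.3578, 0.3275)
P(in Tier 3 after 3 transfers) = 0.3275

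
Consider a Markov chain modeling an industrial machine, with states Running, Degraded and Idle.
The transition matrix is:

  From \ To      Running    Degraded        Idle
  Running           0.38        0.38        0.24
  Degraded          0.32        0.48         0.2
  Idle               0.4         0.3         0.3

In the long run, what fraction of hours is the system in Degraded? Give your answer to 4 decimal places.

0.4010

Let the stationary distribution be π with π = πP and π_1 + π_2 + π_3 = 1.
π_1 = 0.38·π_1 + 0.32·π_2 + 0.4·π_3
π_2 = 0.38·π_1 + 0.48·π_2 + 0.3·π_3
Solving with the normalization constraint gives π = (0.3607, 0.4010, 0.2383).
So the stationary probability of Degraded is 0.4010.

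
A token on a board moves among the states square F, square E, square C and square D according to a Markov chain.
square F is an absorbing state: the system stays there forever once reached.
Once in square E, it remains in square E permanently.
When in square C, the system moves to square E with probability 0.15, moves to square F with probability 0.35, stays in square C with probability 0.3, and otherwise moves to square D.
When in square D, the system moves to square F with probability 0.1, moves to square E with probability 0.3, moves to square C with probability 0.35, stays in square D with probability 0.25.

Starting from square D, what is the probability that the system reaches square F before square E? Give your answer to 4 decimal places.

Let h(s) be the probability of absorption at square F starting from transient state s. Then h(square F) = 1 and h(square E) = 0. By first-step analysis:
h(square C) = 0.35·1 + 0.15·0 + 0.3·h(square C) + 0.2·h(square D)
h(square D) = 0.1·1 + 0.3·0 + 0.35·h(square C) + 0.25·h(square D)
Solving: h(square C) = 0.6209, h(square D) = 0.4231.
Starting from square D, the probability is 0.4231.

0.4231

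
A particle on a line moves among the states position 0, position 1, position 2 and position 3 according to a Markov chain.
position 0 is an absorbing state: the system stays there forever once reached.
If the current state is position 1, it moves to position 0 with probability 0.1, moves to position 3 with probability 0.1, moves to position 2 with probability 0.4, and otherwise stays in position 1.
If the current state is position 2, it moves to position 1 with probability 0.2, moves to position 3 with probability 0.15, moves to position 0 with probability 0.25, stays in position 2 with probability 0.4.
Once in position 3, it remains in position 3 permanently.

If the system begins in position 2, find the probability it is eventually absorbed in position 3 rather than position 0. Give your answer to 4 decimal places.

0.3929

Let h(s) be the probability of absorption at position 3 starting from transient state s. Then h(position 3) = 1 and h(position 0) = 0. By first-step analysis:
h(position 1) = 0.1·0 + 0.4·h(position 1) + 0.4·h(position 2) + 0.1·1
h(position 2) = 0.25·0 + 0.2·h(position 1) + 0.4·h(position 2) + 0.15·1
Solving: h(position 1) = 0.4286, h(position 2) = 0.3929.
Starting from position 2, the probability is 0.3929.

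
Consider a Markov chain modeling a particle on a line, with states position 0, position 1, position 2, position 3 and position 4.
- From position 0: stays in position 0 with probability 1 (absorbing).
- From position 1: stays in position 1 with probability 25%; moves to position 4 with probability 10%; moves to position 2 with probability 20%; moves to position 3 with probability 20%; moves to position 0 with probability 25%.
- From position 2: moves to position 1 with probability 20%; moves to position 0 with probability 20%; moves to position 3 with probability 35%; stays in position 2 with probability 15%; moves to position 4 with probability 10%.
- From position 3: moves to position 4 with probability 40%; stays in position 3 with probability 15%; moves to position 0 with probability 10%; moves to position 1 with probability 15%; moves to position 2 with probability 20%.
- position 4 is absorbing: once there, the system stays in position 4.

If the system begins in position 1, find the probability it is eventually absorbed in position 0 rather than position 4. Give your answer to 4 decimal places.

0.5570

Let h(s) be the probability of absorption at position 0 starting from transient state s. Then h(position 0) = 1 and h(position 4) = 0. By first-step analysis:
h(position 1) = 0.25·1 + 0.25·h(position 1) + 0.2·h(position 2) + 0.2·h(position 3) + 0.1·0
h(position 2) = 0.2·1 + 0.2·h(position 1) + 0.15·h(position 2) + 0.35·h(position 3) + 0.1·0
h(position 3) = 0.1·1 + 0.15·h(position 1) + 0.2·h(position 2) + 0.15·h(position 3) + 0.4·0
Solving: h(position 1) = 0.5570, h(position 2) = 0.5041, h(position 3) = 0.3345.
Starting from position 1, the probability is 0.5570.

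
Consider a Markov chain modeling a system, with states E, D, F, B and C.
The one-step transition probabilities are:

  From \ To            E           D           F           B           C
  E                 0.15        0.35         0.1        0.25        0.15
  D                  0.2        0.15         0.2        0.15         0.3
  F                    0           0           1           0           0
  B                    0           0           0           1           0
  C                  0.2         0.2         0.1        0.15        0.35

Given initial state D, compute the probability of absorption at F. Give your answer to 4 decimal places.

Let h(s) be the probability of absorption at F starting from transient state s. Then h(F) = 1 and h(B) = 0. By first-step analysis:
h(E) = 0.15·h(E) + 0.35·h(D) + 0.1·1 + 0.25·0 + 0.15·h(C)
h(D) = 0.2·h(E) + 0.15·h(D) + 0.2·1 + 0.15·0 + 0.3·h(C)
h(C) = 0.2·h(E) + 0.2·h(D) + 0.1·1 + 0.15·0 + 0.35·h(C)
Solving: h(E) = 0.3867, h(D) = 0.4741, h(C) = 0.4187.
Starting from D, the probability is 0.4741.

0.4741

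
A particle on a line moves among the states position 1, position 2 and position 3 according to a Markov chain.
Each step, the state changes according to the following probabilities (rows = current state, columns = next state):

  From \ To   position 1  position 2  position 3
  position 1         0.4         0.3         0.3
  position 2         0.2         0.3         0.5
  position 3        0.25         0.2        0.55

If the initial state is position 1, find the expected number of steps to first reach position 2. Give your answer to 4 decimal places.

3.8462

Let t(s) be the expected number of steps to first reach position 2 from state s, with t(position 2) = 0. Conditioning on the first step:
t(position 1) = 1 + 0.4·t(position 1) + 0.3·t(position 3)
t(position 3) = 1 + 0.25·t(position 1) + 0.55·t(position 3)
Solving: t(position 1) = 3.8462, t(position 3) = 4.3590.
Expected steps from position 1 to position 2: 3.8462.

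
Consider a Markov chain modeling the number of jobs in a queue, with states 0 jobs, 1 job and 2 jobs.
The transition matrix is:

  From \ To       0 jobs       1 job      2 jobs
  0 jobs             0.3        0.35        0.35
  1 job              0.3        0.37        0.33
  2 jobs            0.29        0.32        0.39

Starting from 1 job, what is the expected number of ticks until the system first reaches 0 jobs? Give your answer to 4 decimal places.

Let t(s) be the expected number of ticks to first reach 0 jobs from state s, with t(0 jobs) = 0. Conditioning on the first tick:
t(1 job) = 1 + 0.37·t(1 job) + 0.33·t(2 jobs)
t(2 jobs) = 1 + 0.32·t(1 job) + 0.39·t(2 jobs)
Solving: t(1 job) = 3.3728, t(2 jobs) = 3.4087.
Expected ticks from 1 job to 0 jobs: 3.3728.

3.3728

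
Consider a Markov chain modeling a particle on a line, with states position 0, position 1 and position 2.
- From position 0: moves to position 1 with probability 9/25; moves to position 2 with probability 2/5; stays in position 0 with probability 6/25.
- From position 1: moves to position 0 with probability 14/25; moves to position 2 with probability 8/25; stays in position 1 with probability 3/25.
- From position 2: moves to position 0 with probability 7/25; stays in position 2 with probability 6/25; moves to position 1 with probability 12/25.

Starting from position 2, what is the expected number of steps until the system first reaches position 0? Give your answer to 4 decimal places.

2.6398

Let t(s) be the expected number of steps to first reach position 0 from state s, with t(position 0) = 0. Conditioning on the first step:
t(position 1) = 1 + 0.12·t(position 1) + 0.32·t(position 2)
t(position 2) = 1 + 0.48·t(position 1) + 0.24·t(position 2)
Solving: t(position 1) = 2.0963, t(position 2) = 2.6398.
Expected steps from position 2 to position 0: 2.6398.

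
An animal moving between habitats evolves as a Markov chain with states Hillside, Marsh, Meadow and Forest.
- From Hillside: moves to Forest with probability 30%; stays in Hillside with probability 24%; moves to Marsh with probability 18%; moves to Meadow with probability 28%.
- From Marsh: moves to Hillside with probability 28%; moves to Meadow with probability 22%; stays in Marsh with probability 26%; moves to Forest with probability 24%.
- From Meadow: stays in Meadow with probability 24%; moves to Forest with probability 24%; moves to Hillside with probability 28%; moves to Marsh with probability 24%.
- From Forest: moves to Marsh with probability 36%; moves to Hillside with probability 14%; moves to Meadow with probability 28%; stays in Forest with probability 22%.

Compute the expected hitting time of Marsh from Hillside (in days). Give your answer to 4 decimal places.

4.1074

Let t(s) be the expected number of days to first reach Marsh from state s, with t(Marsh) = 0. Conditioning on the first day:
t(Hillside) = 1 + 0.24·t(Hillside) + 0.28·t(Meadow) + 0.3·t(Forest)
t(Meadow) = 1 + 0.28·t(Hillside) + 0.24·t(Meadow) + 0.24·t(Forest)
t(Forest) = 1 + 0.14·t(Hillside) + 0.28·t(Meadow) + 0.22·t(Forest)
Solving: t(Hillside) = 4.1074, t(Meadow) = 3.9100, t(Forest) = 3.4229.
Expected days from Hillside to Marsh: 4.1074.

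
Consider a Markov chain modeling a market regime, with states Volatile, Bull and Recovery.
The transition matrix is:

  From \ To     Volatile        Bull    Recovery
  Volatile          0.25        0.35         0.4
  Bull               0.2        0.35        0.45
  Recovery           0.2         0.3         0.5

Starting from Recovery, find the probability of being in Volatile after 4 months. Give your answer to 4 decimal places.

Propagate the distribution vector 4 months from Recovery.
After 0 months: (0.0000, 0.0000, 1.0000)
After 1 month: (0.2000, 0.3000, 0.5000)
After 2 months: (0.2100, 0.3250, 0.4650)
After 3 months: (0.2105, 0.3268, 0.4628)
After 4 months: (0.2105, 0.3269, 0.4626)
P(in Volatile after 4 months) = 0.2105

0.2105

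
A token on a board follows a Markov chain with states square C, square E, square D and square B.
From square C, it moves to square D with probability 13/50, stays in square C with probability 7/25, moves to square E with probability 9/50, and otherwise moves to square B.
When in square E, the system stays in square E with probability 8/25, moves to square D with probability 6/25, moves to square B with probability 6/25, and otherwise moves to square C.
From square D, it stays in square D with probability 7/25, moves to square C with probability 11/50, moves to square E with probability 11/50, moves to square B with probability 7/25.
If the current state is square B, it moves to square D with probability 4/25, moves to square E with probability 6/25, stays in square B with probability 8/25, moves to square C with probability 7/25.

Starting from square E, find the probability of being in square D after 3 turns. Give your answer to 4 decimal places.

0.2320

Propagate the distribution vector 3 turns from square E.
After 0 turns: (0.0000, 1.0000, 0.0000, 0.0000)
After 1 turn: (0.2000, 0.3200, 0.2400, 0.2400)
After 2 turns: (0.2400, 0.2488, 0.2344, 0.2768)
After 3 turns: (0.2460, 0.2408, 0.2320, 0.2811)
P(in square D after 3 turns) = 0.2320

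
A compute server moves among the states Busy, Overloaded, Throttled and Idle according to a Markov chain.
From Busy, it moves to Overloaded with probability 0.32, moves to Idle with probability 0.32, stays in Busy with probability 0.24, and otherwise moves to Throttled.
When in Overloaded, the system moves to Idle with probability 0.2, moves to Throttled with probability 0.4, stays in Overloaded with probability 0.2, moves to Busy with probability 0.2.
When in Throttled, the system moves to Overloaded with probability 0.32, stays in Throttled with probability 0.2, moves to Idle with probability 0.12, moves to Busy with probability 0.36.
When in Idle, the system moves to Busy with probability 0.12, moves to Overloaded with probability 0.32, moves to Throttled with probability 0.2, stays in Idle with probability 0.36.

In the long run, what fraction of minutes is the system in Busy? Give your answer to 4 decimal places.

Let the stationary distribution be π with π = πP and π_1 + π_2 + π_3 + π_4 = 1.
π_1 = 0.24·π_1 + 0.2·π_2 + 0.36·π_3 + 0.12·π_4
π_2 = 0.32·π_1 + 0.2·π_2 + 0.32·π_3 + 0.32·π_4
π_3 = 0.12·π_1 + 0.4·π_2 + 0.2·π_3 + 0.2·π_4
Solving with the normalization constraint gives π = (0.2275, 0.2857, 0.2389, 0.2478).
So the stationary probability of Busy is 0.2275.

0.2275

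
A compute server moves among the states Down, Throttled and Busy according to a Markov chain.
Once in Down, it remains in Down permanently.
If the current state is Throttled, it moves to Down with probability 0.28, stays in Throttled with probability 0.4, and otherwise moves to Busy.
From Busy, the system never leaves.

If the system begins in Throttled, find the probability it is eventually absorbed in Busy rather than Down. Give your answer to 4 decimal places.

Let h(s) be the probability of absorption at Busy starting from transient state s. Then h(Busy) = 1 and h(Down) = 0. By first-step analysis:
h(Throttled) = 0.28·0 + 0.4·h(Throttled) + 0.32·1
Solving: h(Throttled) = 0.5333.
Starting from Throttled, the probability is 0.5333.

0.5333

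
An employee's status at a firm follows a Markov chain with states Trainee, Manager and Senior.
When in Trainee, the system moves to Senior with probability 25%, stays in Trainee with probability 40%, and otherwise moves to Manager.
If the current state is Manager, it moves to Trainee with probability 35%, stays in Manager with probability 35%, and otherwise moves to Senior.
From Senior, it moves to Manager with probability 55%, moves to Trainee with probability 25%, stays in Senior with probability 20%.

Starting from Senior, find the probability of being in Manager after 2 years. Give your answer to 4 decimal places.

0.3900

Sum over the intermediate state after 1 year:
P = P(Senior→Trainee)·P(Trainee→Manager) + P(Senior→Manager)·P(Manager→Manager) + P(Senior→Senior)·P(Senior→Manager)
  = 0.25×0.35 + 0.55×0.35 + 0.2×0.55
  = 0.0875 + 0.1925 + 0.1100 = 0.3900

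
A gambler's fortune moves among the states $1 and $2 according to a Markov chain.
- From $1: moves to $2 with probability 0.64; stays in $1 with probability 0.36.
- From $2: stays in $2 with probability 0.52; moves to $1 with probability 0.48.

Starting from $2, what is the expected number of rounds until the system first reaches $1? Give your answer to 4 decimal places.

Let t(s) be the expected number of rounds to first reach $1 from state s, with t($1) = 0. Conditioning on the first round:
t($2) = 1 + 0.52·t($2)
Solving: t($2) = 2.0833.
Expected rounds from $2 to $1: 2.0833.

2.0833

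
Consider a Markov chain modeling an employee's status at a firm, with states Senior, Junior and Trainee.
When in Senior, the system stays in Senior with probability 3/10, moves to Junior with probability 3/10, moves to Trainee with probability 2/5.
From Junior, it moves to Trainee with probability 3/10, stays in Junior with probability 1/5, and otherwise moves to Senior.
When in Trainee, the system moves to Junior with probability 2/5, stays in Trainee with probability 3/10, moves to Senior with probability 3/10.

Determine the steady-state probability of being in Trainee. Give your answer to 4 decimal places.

Let the stationary distribution be π with π = πP and π_1 + π_2 + π_3 = 1.
π_1 = 0.3·π_1 + 0.5·π_2 + 0.3·π_3
π_2 = 0.3·π_1 + 0.2·π_2 + 0.4·π_3
Solving with the normalization constraint gives π = (0.3607, 0.3033, 0.3361).
So the stationary probability of Trainee is 0.3361.

0.3361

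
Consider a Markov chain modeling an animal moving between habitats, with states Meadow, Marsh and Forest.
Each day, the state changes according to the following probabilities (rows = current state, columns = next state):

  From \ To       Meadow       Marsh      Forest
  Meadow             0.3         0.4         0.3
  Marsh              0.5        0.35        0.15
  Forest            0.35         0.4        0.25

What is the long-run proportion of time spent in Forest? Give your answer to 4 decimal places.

0.2313

Let the stationary distribution be π with π = πP and π_1 + π_2 + π_3 = 1.
π_1 = 0.3·π_1 + 0.5·π_2 + 0.35·π_3
π_2 = 0.4·π_1 + 0.35·π_2 + 0.4·π_3
Solving with the normalization constraint gives π = (0.3878, 0.3810, 0.2313).
So the stationary probability of Forest is 0.2313.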